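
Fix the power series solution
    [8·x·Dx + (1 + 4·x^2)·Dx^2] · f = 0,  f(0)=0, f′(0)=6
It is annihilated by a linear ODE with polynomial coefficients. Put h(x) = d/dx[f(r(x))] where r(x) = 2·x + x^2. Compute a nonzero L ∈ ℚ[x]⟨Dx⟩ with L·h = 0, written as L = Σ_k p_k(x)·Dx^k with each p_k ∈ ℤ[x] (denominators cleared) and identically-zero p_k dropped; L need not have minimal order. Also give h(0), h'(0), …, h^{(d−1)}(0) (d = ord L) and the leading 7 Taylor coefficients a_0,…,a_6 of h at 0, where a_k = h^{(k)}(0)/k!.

L = (-1 + 32·x + 64·x^2 + 48·x^3 + 12·x^4) + (1 + x + 16·x^2 + 32·x^3 + 20·x^4 + 4·x^5)·Dx  (order 1).
h: a_k = 12, 12, -192, -384, 2832, 9168, -38400, …
ICs: h(0) = 12.

f: a_k = 0, 6, 0, -8, 0, 96/5, 0, …
Substitute x→r, Dx→(1/r')Dx; clear ⇒ L₀.
h=h₀': d/dx-closure on L₀ ⇒ L.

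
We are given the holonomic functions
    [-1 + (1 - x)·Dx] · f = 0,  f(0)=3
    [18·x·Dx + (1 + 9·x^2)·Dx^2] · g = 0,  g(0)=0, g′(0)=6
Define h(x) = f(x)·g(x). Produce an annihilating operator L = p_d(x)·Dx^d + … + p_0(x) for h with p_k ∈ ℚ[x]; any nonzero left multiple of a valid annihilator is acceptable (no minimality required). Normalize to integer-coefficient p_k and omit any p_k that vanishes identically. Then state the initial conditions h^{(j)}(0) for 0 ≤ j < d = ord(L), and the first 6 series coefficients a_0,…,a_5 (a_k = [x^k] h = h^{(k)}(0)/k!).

f: a_k = 3, 3, 3, 3, 3, 3, …
g: a_k = 0, 6, 0, -18, 0, 486/5, …
Sym-product of L_f,L_g gives L₀ (≤ ord 2).
L = 18·x + (2 - 18·x + 36·x^2)·Dx + (-1 + x - 9·x^2 + 9·x^3)·Dx^2  (order 2).
h: a_k = 0, 18, 18, -36, -36, 1278/5, …
ICs: h(0) = 0, h′(0) = 18.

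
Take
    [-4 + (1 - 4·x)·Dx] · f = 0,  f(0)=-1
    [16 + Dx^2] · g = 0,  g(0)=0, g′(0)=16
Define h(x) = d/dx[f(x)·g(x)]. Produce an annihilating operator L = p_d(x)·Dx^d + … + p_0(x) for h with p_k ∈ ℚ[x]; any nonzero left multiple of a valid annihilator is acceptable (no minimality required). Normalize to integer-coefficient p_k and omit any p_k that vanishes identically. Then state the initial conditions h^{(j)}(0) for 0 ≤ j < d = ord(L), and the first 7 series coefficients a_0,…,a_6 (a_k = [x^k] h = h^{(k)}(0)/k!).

f: a_k = -1, -4, -16, -64, -256, -1024, -4096, …
g: a_k = 0, 16, 0, -128/3, 0, 512/15, 0, …
Sym-product of L_f,L_g gives L₀ (≤ ord 2).
Differentiate: ansatz ord ≤ ord L₀ ⇒ L.
L = (-16 - 128·x + 256·x^2) + (-8 + 32·x)·Dx + (1 - 8·x + 16·x^2)·Dx^2  (order 2).
h: a_k = -16, -128, -640, -10240/3, -51712/3, -413696/5, -17371136/45, …
ICs: h(0) = -16, h′(0) = -128.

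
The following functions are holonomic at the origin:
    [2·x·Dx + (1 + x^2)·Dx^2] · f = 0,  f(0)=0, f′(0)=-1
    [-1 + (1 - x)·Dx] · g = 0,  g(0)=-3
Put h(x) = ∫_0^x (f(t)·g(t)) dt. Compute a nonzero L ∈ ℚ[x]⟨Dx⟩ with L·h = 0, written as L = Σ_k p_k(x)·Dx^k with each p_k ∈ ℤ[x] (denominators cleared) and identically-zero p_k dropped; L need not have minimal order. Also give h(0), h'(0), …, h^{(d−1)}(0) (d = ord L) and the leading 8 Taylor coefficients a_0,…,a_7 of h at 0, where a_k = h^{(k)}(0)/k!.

L = 2·x·Dx + (2 - 2·x + 4·x^2)·Dx^2 + (-1 + x - x^2 + x^3)·Dx^3  (order 3).
h: a_k = 0, 0, 3/2, 1, 1/2, 2/5, 13/30, 13/35, …
ICs: h(0) = 0, h′(0) = 0, h′′(0) = 3.

f: a_k = 0, -1, 0, 1/3, 0, -1/5, 0, 1/7, …
g: a_k = -3, -3, -3, -3, -3, -3, -3, -3, …
L₀ := L_f ⊗_s L_g (sym. prod.), ord ≤ 2.
∫: right-multiply L₀ by Dx.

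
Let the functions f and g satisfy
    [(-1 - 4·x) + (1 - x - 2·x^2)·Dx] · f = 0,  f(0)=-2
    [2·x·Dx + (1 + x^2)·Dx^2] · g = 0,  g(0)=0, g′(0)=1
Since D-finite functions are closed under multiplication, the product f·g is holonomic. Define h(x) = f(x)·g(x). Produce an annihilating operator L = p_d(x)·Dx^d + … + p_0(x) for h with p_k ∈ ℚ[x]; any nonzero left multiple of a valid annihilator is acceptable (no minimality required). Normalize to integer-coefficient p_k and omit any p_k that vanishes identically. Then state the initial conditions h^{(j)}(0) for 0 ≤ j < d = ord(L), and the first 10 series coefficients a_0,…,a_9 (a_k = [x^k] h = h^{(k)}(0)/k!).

f: a_k = -2, -2, -6, -10, -22, -42, -86, -170, -342, -682, …
g: a_k = 0, 1, 0, -1/3, 0, 1/5, 0, -1/7, 0, 1/9, …
Sym-product of L_f,L_g gives L₀ (≤ ord 2).
L = (4 + 2·x + 12·x^2) + (2 + 6·x + 4·x^2 + 12·x^3)·Dx + (-1 + x + x^2 + x^3 + 2·x^4)·Dx^2  (order 2).
h: a_k = 0, -2, -2, -16/3, -28/3, -102/5, -586/15, -8356/105, -1104/7, -99886/315, …
ICs: h(0) = 0, h′(0) = -2.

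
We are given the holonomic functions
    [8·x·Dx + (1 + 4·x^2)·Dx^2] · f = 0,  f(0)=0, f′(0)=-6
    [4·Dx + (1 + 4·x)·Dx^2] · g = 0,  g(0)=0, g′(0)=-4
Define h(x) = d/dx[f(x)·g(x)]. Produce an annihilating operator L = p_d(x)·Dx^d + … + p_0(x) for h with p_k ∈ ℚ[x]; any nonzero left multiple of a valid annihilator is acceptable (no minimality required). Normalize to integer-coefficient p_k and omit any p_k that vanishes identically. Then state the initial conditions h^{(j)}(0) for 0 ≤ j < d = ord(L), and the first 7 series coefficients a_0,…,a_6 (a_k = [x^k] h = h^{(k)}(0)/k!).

f: a_k = 0, -6, 0, 8, 0, -96/5, 0, …
g: a_k = 0, -4, 8, -64/3, 64, -1024/5, 2048/3, …
f·g: L₀ = L_f ⊗_s L_g, ord ≤ 2·2.
h=h₀': d/dx-closure on L₀ ⇒ L.
L = (96 + 640·x + 1408·x^2 + 7680·x^3 + 15360·x^4 + 26624·x^5 + 8192·x^7) + (24 + 320·x + 2656·x^2 + 9728·x^3 + 28160·x^4 + 47616·x^5 + 71680·x^6 + 6144·x^7 + 28672·x^8)·Dx + (12 + 104·x + 672·x^2 + 2976·x^3 + 8256·x^4 + 18048·x^5 + 24576·x^6 + 35328·x^7 + 6144·x^8 + 16384·x^9)·Dx^2 + (1 + 12·x + 68·x^2 + 256·x^3 + 696·x^4 + 1536·x^5 + 2688·x^6 + 3072·x^7 + 4224·x^8 + 1024·x^9 + 2048·x^10)·Dx^3  (order 3).
h: a_k = 0, 48, -144, 384, -1600, 34048/5, -130816/5, …
ICs: h(0) = 0, h′(0) = 48, h′′(0) = -288.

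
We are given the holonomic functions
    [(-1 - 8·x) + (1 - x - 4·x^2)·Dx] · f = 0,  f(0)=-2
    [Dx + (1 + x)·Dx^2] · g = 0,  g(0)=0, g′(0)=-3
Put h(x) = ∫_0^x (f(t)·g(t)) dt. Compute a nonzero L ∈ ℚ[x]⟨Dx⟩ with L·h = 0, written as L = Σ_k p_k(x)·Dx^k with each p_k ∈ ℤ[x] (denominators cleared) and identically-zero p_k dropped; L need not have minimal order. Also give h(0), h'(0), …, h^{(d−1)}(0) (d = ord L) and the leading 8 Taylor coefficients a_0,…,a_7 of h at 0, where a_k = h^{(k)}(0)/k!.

f: a_k = -2, -2, -10, -18, -58, -130, -362, -882, …
g: a_k = 0, -3, 3/2, -1, 3/4, -3/5, 1/2, -3/7, …
h₀=f·g: eliminate ⇒ L₀, order ≤ 1·2.
h=∫₀ˣh₀: take L = L₀·Dx.
L = (9 + 16·x)·Dx + (1 + 19·x + 20·x^2)·Dx^2 + (-1 + 5·x^2 + 4·x^3)·Dx^3  (order 3).
h: a_k = 0, 0, 3, 1, 29/4, 79/10, 1567/60, 3137/70, …
ICs: h(0) = 0, h′(0) = 0, h′′(0) = 6.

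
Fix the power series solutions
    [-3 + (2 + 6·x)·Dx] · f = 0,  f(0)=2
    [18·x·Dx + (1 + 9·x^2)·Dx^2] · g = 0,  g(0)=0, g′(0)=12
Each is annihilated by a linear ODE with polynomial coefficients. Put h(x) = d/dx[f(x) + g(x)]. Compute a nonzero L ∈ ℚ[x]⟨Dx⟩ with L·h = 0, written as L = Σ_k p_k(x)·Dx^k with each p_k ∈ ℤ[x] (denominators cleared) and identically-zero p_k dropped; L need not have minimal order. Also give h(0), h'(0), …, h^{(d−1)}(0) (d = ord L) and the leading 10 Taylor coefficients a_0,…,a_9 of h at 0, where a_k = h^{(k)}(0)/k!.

f: a_k = 2, 3, -9/4, 27/8, -405/64, 1701/128, -15309/512, 72171/1024, -2814669/16384, 14073345/32768, …
g: a_k = 0, 12, 0, -36, 0, 972/5, 0, -8748/7, 0, 8748, …
L₀ := lclm(L_f,L_g); ord L₀ ≤ 1+2.
h=h₀': d/dx-closure on L₀ ⇒ L.
L = (-36 - 270·x + 972·x^2 + 1458·x^3) + (-33 - 144·x + 270·x^2 + 3888·x^3 + 5103·x^4)·Dx + (-2 + 18·x + 108·x^2 + 324·x^3 + 1134·x^4 + 1458·x^5)·Dx^2  (order 2).
h: a_k = 15, -9/2, -783/8, -405/16, 132921/128, -45927/256, -8452755/1024, -2814669/2048, 2706550281/32768, -717740595/65536, …
ICs: h(0) = 15, h′(0) = -9/2.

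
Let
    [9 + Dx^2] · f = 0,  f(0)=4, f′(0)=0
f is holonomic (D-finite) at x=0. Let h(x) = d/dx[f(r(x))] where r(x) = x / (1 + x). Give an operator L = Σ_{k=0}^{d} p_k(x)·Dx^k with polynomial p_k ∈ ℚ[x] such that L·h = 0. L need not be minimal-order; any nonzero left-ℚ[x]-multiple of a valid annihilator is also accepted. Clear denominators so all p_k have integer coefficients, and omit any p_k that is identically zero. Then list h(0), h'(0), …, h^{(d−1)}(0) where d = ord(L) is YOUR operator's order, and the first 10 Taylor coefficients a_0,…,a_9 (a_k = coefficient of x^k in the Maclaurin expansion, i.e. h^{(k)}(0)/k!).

f: a_k = 4, 0, -18, 0, 27/2, 0, -81/20, 0, 729/1120, 0, …
h₀=f(r): pull back L_f along r ⇒ L₀.
h=h₀': d/dx-closure on L₀ ⇒ L.
L = (15 + 12·x + 6·x^2) + (6 + 18·x + 18·x^2 + 6·x^3)·Dx + (1 + 4·x + 6·x^2 + 4·x^3 + x^4)·Dx^2  (order 2).
h: a_k = 0, -36, 108, -162, 90, 2457/10, -9639/10, 293553/140, -491913/140, 5432751/1120, …
ICs: h(0) = 0, h′(0) = -36.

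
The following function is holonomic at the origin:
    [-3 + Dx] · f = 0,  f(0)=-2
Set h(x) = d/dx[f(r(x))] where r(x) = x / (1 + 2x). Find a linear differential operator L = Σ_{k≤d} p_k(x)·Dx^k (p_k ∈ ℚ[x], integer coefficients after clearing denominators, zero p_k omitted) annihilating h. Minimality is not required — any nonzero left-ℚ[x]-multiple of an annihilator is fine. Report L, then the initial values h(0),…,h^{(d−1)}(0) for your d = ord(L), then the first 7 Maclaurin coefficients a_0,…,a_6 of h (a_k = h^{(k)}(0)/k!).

f: a_k = -2, -6, -9, -9, -27/4, -81/20, -81/40, …
f∘r: x↦r, Dx↦Dx/r' in L_f ⇒ L₀.
h₀' ⇒ L via d/dx closure of L₀.
L = (-1 - 8·x) + (-1 - 4·x - 4·x^2)·Dx  (order 1).
h: a_k = -6, 6, 9, -51, 519/4, -4743/20, 12441/40, …
ICs: h(0) = -6.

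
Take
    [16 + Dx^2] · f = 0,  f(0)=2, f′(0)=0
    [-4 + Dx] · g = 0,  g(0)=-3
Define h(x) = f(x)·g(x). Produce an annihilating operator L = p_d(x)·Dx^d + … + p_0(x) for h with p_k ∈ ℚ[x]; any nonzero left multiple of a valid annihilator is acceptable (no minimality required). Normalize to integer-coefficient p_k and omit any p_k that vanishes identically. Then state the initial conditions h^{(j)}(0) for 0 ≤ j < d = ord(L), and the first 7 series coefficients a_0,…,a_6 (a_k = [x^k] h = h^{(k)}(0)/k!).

L = 32 - 8·Dx + Dx^2  (order 2).
h: a_k = -6, -24, 0, 128, 256, 1024/5, 0, …
ICs: h(0) = -6, h′(0) = -24.

f: a_k = 2, 0, -16, 0, 64/3, 0, -512/45, …
g: a_k = -3, -12, -24, -32, -32, -128/5, -256/15, …
h₀=f·g: eliminate ⇒ L₀, order ≤ 2·1.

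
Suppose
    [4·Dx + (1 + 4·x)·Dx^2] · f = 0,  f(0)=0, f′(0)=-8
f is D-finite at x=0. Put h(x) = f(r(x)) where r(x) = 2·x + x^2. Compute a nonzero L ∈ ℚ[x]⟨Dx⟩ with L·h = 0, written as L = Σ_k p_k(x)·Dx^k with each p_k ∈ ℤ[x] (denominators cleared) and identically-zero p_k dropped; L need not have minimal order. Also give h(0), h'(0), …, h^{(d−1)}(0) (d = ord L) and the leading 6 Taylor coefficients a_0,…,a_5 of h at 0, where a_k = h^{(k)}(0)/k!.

L = (7 + 8·x + 4·x^2)·Dx + (1 + 9·x + 12·x^2 + 4·x^3)·Dx^2  (order 2).
h: a_k = 0, -16, 56, -832/3, 1552, -46336/5, …
ICs: h(0) = 0, h′(0) = -16.

f: a_k = 0, -8, 16, -128/3, 128, -2048/5, …
Change of var in L_f (x↦r) gives L₀.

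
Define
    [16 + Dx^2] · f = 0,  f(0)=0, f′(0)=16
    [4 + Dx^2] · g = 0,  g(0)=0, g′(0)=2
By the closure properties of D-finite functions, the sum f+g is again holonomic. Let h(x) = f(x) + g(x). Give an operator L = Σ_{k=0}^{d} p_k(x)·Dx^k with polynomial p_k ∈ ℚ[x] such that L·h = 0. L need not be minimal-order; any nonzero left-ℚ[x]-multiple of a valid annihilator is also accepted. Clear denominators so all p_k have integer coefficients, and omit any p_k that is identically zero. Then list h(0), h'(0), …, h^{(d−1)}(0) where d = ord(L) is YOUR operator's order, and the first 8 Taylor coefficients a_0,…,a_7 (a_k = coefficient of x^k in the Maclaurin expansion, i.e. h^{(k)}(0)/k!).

L = 64 + 20·Dx^2 + Dx^4  (order 4).
h: a_k = 0, 18, 0, -44, 0, 172/5, 0, -456/35, …
ICs: h(0) = 0, h′(0) = 18, h′′(0) = 0, h′′′(0) = -264.

f: a_k = 0, 16, 0, -128/3, 0, 512/15, 0, -4096/315, …
g: a_k = 0, 2, 0, -4/3, 0, 4/15, 0, -8/315, …
h₀=f+g: left-lcm gives L₀, ord ≤ 4.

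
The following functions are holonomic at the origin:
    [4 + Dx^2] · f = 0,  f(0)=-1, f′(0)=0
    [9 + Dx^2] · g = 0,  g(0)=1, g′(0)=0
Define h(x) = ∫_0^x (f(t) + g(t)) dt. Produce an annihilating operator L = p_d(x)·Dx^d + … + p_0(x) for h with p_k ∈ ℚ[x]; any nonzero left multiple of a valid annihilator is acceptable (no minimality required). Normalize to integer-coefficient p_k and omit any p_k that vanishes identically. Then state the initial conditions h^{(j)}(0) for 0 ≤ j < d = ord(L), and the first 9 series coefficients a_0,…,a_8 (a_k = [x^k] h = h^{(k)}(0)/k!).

f: a_k = -1, 0, 2, 0, -2/3, 0, 4/45, 0, -2/315, …
g: a_k = 1, 0, -9/2, 0, 27/8, 0, -81/80, 0, 729/4480, …
f+g: L₀ = lclm(L_f,L_g), ord ≤ 2+2.
h=∫₀ˣh₀: take L = L₀·Dx.
L = 36·Dx + 13·Dx^3 + Dx^5  (order 5).
h: a_k = 0, 0, 0, -5/6, 0, 13/24, 0, -19/144, 0, …
ICs: h(0) = 0, h′(0) = 0, h′′(0) = 0, h′′′(0) = -5, h′′′′(0) = 0.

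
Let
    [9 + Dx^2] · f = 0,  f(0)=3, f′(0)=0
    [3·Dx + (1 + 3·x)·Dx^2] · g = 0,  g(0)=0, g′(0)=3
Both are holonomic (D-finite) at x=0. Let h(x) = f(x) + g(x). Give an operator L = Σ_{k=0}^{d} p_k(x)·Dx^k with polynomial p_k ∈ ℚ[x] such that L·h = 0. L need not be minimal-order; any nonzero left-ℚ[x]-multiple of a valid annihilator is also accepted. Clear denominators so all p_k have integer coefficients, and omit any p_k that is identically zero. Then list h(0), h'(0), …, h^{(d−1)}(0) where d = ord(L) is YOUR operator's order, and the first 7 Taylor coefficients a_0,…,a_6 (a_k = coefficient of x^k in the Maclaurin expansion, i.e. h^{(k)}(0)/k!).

f: a_k = 3, 0, -27/2, 0, 81/8, 0, -243/80, …
g: a_k = 0, 3, -9/2, 9, -81/4, 243/5, -243/2, …
Weyl lclm of L_f,L_g ⇒ L₀ (ord ≤ 4).
L = (63 + 54·x + 81·x^2)·Dx + (9 + 45·x + 81·x^2 + 81·x^3)·Dx^2 + (7 + 6·x + 9·x^2)·Dx^3 + (1 + 5·x + 9·x^2 + 9·x^3)·Dx^4  (order 4).
h: a_k = 3, 3, -18, 9, -81/8, 243/5, -9963/80, …
ICs: h(0) = 3, h′(0) = 3, h′′(0) = -36, h′′′(0) = 54.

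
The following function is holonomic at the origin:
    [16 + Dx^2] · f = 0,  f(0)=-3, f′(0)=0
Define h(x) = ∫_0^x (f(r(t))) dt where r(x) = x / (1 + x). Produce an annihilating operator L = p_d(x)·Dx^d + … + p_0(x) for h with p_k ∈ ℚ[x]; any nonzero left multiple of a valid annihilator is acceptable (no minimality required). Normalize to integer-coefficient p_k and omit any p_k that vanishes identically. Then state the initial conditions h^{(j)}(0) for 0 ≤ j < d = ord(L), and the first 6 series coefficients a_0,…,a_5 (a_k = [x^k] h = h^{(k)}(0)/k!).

L = 16·Dx + (2 + 6·x + 6·x^2 + 2·x^3)·Dx^2 + (1 + 4·x + 6·x^2 + 4·x^3 + x^4)·Dx^3  (order 3).
h: a_k = 0, -3, 0, 8, -12, 8, …
ICs: h(0) = 0, h′(0) = -3, h′′(0) = 0.

f: a_k = -3, 0, 24, 0, -32, 0, …
f∘r: x↦r, Dx↦Dx/r' in L_f ⇒ L₀.
∫: right-multiply L₀ by Dx.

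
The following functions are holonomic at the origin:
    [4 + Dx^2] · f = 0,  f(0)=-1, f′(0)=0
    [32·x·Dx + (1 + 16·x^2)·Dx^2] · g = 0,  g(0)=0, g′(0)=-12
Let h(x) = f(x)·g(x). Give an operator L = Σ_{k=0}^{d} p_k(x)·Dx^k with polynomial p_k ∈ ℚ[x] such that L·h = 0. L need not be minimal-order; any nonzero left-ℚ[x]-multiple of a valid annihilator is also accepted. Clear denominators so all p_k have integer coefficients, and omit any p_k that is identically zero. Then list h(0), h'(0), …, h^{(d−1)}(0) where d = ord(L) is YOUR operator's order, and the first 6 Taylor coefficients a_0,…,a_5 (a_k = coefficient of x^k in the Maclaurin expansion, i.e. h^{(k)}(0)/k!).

f: a_k = -1, 0, 2, 0, -2/3, 0, …
g: a_k = 0, -12, 0, 64, 0, -3072/5, …
Product ⇒ symmetric product L₀, ord ≤ 4.
L = (1360 + 60416·x^2 + 106496·x^4 + 262144·x^6 + 1048576·x^8) + (2304·x + 45056·x^3 + 196608·x^5 + 1048576·x^7)·Dx + (360 + 15872·x^2 + 36864·x^4 + 131072·x^6 + 524288·x^8)·Dx^2 + (576·x + 11264·x^3 + 49152·x^5 + 262144·x^7)·Dx^3 + (5 + 192·x^2 + 2560·x^4 + 16384·x^6 + 65536·x^8)·Dx^4  (order 4).
h: a_k = 0, 12, 0, -88, 0, 3752/5, …
ICs: h(0) = 0, h′(0) = 12, h′′(0) = 0, h′′′(0) = -528.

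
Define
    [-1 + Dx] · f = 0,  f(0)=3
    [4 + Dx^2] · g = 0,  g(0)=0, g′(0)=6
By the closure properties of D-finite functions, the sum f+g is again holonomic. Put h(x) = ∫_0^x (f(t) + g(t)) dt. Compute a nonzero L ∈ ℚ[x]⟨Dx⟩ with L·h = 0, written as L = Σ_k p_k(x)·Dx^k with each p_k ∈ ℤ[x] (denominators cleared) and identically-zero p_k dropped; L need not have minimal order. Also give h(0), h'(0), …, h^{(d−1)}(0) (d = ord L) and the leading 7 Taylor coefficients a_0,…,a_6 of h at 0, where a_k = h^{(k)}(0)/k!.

f: a_k = 3, 3, 3/2, 1/2, 1/8, 1/40, 1/240, …
g: a_k = 0, 6, 0, -4, 0, 4/5, 0, …
Sum ⇒ L₀ = lclm(L_f,L_g) in ℚ(x)⟨Dx⟩.
Integrate: L := L₀·Dx.
L = -4·Dx + 4·Dx^2 - Dx^3 + Dx^4  (order 4).
h: a_k = 0, 3, 9/2, 1/2, -7/8, 1/40, 11/80, …
ICs: h(0) = 0, h′(0) = 3, h′′(0) = 9, h′′′(0) = 3.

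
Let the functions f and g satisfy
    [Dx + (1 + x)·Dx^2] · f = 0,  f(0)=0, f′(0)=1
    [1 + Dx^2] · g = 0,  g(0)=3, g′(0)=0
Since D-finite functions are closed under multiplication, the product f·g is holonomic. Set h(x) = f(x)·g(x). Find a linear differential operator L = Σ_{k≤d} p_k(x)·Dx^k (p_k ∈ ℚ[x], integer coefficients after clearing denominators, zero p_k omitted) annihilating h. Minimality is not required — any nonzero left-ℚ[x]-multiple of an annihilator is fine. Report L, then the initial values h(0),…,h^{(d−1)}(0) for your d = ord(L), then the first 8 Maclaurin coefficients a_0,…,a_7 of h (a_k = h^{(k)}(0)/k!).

L = (-3 + 6·x + 19·x^2 + 16·x^3 + 4·x^4) + (4 + 20·x + 24·x^2 + 8·x^3)·Dx + (20·x + 42·x^2 + 32·x^3 + 8·x^4)·Dx^2 + (4 + 20·x + 24·x^2 + 8·x^3)·Dx^3 + (3 + 14·x + 23·x^2 + 16·x^3 + 4·x^4)·Dx^4  (order 4).
h: a_k = 0, 3, -3/2, -1/2, 0, 9/40, -3/16, 93/560, …
ICs: h(0) = 0, h′(0) = 3, h′′(0) = -3, h′′′(0) = -3.

f: a_k = 0, 1, -1/2, 1/3, -1/4, 1/5, -1/6, 1/7, …
g: a_k = 3, 0, -3/2, 0, 1/8, 0, -1/240, 0, …
h₀=f·g: eliminate ⇒ L₀, order ≤ 2·2.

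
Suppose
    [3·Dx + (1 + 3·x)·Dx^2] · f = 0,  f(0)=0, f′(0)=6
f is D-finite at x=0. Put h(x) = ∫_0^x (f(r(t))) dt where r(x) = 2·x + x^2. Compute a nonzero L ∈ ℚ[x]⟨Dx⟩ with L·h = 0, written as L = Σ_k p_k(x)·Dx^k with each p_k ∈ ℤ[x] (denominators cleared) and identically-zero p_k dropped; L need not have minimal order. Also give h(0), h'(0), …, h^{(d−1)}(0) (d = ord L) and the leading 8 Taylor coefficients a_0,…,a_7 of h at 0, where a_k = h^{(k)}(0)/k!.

L = (5 + 6·x + 3·x^2)·Dx^2 + (1 + 7·x + 9·x^2 + 3·x^3)·Dx^3  (order 3).
h: a_k = 0, 0, 6, -10, 27, -441/5, 1602/5, -8730/7, …
ICs: h(0) = 0, h′(0) = 0, h′′(0) = 12.

f: a_k = 0, 6, -9, 18, -81/2, 486/5, -243, 4374/7, …
h₀=f(r): pull back L_f along r ⇒ L₀.
∫: right-multiply L₀ by Dx.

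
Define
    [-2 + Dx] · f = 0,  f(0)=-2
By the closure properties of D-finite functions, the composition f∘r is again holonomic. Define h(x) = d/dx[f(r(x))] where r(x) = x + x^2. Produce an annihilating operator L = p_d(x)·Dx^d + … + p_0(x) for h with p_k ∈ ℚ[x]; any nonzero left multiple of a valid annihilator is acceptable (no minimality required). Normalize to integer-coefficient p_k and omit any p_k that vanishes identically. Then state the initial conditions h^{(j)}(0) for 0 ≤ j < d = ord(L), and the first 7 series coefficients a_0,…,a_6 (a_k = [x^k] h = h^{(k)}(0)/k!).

f: a_k = -2, -4, -4, -8/3, -4/3, -8/15, -8/45, …
f∘r: x↦r, Dx↦Dx/r' in L_f ⇒ L₀.
h₀' ⇒ L via d/dx closure of L₀.
L = (4 + 8·x + 8·x^2) + (-1 - 2·x)·Dx  (order 1).
h: a_k = -4, -16, -32, -160/3, -208/3, -1216/15, -3712/45, …
ICs: h(0) = -4.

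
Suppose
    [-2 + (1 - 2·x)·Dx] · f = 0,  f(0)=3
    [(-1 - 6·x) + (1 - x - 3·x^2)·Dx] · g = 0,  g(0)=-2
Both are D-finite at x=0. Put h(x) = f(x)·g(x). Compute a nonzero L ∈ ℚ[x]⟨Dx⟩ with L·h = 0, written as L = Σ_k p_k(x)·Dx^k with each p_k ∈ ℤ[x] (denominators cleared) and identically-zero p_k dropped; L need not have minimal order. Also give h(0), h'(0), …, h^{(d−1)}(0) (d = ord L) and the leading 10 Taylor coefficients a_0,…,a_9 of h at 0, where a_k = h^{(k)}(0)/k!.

L = (-3 - 2·x + 18·x^2) + (1 - 3·x - x^2 + 6·x^3)·Dx  (order 1).
h: a_k = -6, -18, -60, -162, -438, -1116, -2814, -6930, -16908, -40770, …
ICs: h(0) = -6.

f: a_k = 3, 6, 12, 24, 48, 96, 192, 384, 768, 1536, …
g: a_k = -2, -2, -8, -14, -38, -80, -194, -434, -1016, -2318, …
h₀=f·g: eliminate ⇒ L₀, order ≤ 1·1.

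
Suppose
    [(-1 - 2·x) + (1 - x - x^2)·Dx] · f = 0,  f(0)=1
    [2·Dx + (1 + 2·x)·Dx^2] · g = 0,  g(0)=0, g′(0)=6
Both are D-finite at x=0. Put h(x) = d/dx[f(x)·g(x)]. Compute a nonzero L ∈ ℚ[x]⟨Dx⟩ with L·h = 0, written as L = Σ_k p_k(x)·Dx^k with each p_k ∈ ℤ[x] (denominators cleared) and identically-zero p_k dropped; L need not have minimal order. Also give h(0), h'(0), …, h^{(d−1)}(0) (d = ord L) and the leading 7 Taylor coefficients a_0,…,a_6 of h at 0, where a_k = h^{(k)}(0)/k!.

f: a_k = 1, 1, 2, 3, 5, 8, 13, …
g: a_k = 0, 6, -6, 8, -12, 96/5, -32, …
f·g: L₀ = L_f ⊗_s L_g, ord ≤ 1·2.
Differentiate: ansatz ord ≤ ord L₀ ⇒ L.
L = (14 + 36·x + 36·x^2) + (1 + 16·x + 42·x^2 + 28·x^3)·Dx + (-1 - 3·x + x^2 + 8·x^3 + 4·x^4)·Dx^2  (order 2).
h: a_k = 6, 0, 42, 8, 176, 156/5, 3334/5, …
ICs: h(0) = 6, h′(0) = 0.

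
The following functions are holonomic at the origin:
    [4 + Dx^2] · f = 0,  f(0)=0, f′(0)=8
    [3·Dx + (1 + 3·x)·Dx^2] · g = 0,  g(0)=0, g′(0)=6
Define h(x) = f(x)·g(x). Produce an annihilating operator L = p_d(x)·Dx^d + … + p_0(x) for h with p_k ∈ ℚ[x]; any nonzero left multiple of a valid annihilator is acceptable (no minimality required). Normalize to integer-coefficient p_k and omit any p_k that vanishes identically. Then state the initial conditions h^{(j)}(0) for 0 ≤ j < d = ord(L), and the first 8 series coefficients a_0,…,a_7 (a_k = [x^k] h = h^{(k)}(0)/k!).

L = (-1112 - 1248·x + 7344·x^2 + 27648·x^3 + 20736·x^4) + (-48 + 2160·x + 10368·x^2 + 10368·x^3)·Dx + (-250 + 240·x + 4968·x^2 + 13824·x^3 + 10368·x^4)·Dx^2 + (-12 + 540·x + 2592·x^2 + 2592·x^3)·Dx^3 + (7 + 138·x + 783·x^2 + 1728·x^3 + 1296·x^4)·Dx^4  (order 4).
h: a_k = 0, 0, 48, -72, 112, -276, 688, -8688/5, …
ICs: h(0) = 0, h′(0) = 0, h′′(0) = 96, h′′′(0) = -432.

f: a_k = 0, 8, 0, -16/3, 0, 16/15, 0, -32/315, …
g: a_k = 0, 6, -9, 18, -81/2, 486/5, -243, 4374/7, …
L₀ := L_f ⊗_s L_g (sym. prod.), ord ≤ 4.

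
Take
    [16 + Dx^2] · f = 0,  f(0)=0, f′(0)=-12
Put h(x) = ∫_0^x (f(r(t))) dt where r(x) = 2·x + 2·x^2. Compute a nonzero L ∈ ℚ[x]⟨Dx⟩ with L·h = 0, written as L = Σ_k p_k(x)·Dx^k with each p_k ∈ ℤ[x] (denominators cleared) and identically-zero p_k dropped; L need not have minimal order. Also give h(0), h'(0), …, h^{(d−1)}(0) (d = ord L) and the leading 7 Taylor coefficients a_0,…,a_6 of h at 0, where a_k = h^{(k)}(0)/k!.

f: a_k = 0, -12, 0, 32, 0, -128/5, 0, …
Substitute x→r, Dx→(1/r')Dx; clear ⇒ L₀.
h=∫h₀ ⇒ L = L₀·Dx.
L = (64 + 384·x + 768·x^2 + 512·x^3)·Dx - 2·Dx^2 + (1 + 2·x)·Dx^3  (order 3).
h: a_k = 0, 0, -12, -8, 64, 768/5, -128/15, …
ICs: h(0) = 0, h′(0) = 0, h′′(0) = -24.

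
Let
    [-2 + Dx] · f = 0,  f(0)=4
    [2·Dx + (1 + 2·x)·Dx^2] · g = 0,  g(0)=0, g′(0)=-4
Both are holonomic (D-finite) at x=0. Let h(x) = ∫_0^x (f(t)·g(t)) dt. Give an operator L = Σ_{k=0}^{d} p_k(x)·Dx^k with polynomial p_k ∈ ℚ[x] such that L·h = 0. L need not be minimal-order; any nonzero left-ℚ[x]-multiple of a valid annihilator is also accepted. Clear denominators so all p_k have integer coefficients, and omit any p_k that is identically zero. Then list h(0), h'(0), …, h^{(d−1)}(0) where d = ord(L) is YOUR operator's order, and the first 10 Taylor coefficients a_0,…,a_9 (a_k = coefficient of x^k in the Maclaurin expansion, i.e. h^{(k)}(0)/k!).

L = 8·x·Dx + (-2 - 8·x)·Dx^2 + (1 + 2·x)·Dx^3  (order 3).
h: a_k = 0, 0, -8, -16/3, -16/3, 0, -16/5, 32/9, -368/63, 3712/405, …
ICs: h(0) = 0, h′(0) = 0, h′′(0) = -16.

f: a_k = 4, 8, 8, 16/3, 8/3, 16/15, 16/45, 32/315, 8/315, 16/2835, …
g: a_k = 0, -4, 4, -16/3, 8, -64/5, 64/3, -256/7, 64, -1024/9, …
L₀ := L_f ⊗_s L_g (sym. prod.), ord ≤ 2.
h=∫h₀ ⇒ L = L₀·Dx.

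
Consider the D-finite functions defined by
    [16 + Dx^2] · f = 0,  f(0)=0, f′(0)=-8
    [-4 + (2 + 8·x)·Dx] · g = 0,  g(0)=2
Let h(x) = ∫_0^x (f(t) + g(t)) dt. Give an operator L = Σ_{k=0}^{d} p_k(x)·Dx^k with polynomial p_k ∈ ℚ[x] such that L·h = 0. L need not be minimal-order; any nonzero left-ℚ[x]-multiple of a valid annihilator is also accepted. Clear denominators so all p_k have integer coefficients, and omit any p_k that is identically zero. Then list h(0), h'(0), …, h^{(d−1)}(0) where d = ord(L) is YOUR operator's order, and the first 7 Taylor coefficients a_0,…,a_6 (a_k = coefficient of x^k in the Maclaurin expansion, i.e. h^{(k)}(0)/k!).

f: a_k = 0, -8, 0, 64/3, 0, -256/15, 0, …
g: a_k = 2, 4, -4, 8, -20, 56, -168, …
f+g: L₀ = lclm(L_f,L_g), ord ≤ 2+1.
h=∫h₀ ⇒ L = L₀·Dx.
L = (-224 - 1024·x - 2048·x^2)·Dx + (48 + 704·x + 3072·x^2 + 4096·x^3)·Dx^2 + (-14 - 64·x - 128·x^2)·Dx^3 + (3 + 44·x + 192·x^2 + 256·x^3)·Dx^4  (order 4).
h: a_k = 0, 2, -2, -4/3, 22/3, -4, 292/45, …
ICs: h(0) = 0, h′(0) = 2, h′′(0) = -4, h′′′(0) = -8.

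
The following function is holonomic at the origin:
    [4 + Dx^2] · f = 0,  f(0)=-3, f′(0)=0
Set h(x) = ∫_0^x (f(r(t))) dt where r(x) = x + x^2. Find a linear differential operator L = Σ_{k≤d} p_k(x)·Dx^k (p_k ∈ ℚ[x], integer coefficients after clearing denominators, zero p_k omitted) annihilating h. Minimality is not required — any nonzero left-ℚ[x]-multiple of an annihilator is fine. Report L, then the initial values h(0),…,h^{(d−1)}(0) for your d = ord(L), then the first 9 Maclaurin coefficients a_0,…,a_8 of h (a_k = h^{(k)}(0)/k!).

f: a_k = -3, 0, 6, 0, -2, 0, 4/15, 0, -2/105, …
f∘r: x↦r, Dx↦Dx/r' in L_f ⇒ L₀.
h=∫h₀ ⇒ L = L₀·Dx.
L = (4 + 24·x + 48·x^2 + 32·x^3)·Dx - 2·Dx^2 + (1 + 2·x)·Dx^3  (order 3).
h: a_k = 0, -3, 0, 2, 3, 4/5, -4/3, -176/105, -4/5, …
ICs: h(0) = 0, h′(0) = -3, h′′(0) = 0.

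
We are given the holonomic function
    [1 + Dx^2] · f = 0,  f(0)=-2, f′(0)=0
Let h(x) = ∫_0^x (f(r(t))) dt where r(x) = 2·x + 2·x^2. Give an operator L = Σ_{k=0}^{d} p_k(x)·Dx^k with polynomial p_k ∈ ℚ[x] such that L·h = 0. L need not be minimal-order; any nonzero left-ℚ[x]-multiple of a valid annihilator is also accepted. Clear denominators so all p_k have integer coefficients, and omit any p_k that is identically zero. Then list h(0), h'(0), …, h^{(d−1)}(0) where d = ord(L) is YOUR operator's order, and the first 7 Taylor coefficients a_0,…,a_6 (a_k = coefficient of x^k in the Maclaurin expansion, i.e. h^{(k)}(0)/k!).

f: a_k = -2, 0, 1, 0, -1/12, 0, 1/360, …
h₀=f(r): pull back L_f along r ⇒ L₀.
Integrate: L := L₀·Dx.
L = (4 + 24·x + 48·x^2 + 32·x^3)·Dx - 2·Dx^2 + (1 + 2·x)·Dx^3  (order 3).
h: a_k = 0, -2, 0, 4/3, 2, 8/15, -8/9, …
ICs: h(0) = 0, h′(0) = -2, h′′(0) = 0.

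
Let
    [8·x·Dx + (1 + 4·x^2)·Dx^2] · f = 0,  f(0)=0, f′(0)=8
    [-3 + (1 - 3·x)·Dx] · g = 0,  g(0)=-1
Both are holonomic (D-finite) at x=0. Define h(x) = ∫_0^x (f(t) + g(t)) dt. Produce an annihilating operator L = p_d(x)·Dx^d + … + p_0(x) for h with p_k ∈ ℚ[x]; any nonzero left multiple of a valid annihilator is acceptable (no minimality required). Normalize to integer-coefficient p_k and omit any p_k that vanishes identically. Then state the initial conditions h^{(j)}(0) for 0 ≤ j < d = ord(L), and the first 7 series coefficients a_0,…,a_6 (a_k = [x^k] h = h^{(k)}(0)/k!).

f: a_k = 0, 8, 0, -32/3, 0, 128/5, 0, …
g: a_k = -1, -3, -9, -27, -81, -243, -729, …
Sum ⇒ L₀ = lclm(L_f,L_g) in ℚ(x)⟨Dx⟩.
Integrate: L := L₀·Dx.
L = (24 - 288·x - 288·x^2)·Dx^2 + (-31 + 24·x - 204·x^2 - 288·x^3)·Dx^3 + (3 - 5·x - 20·x^3 - 48·x^4)·Dx^4  (order 4).
h: a_k = 0, -1, 5/2, -3, -113/12, -81/5, -1087/30, …
ICs: h(0) = 0, h′(0) = -1, h′′(0) = 5, h′′′(0) = -18.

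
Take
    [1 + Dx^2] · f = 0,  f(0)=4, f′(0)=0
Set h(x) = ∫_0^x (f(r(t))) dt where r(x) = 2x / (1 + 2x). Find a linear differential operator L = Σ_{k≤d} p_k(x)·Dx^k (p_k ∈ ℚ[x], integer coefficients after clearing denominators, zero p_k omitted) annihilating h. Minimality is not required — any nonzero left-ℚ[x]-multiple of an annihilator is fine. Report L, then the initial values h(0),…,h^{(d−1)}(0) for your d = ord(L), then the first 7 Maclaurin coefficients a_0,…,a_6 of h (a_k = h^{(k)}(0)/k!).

f: a_k = 4, 0, -2, 0, 1/6, 0, -1/180, …
Substitute x→r, Dx→(1/r')Dx; clear ⇒ L₀.
∫: right-multiply L₀ by Dx.
L = 4·Dx + (4 + 24·x + 48·x^2 + 32·x^3)·Dx^2 + (1 + 8·x + 24·x^2 + 32·x^3 + 16·x^4)·Dx^3  (order 3).
h: a_k = 0, 4, 0, -8/3, 8, -56/3, 352/9, …
ICs: h(0) = 0, h′(0) = 4, h′′(0) = 0.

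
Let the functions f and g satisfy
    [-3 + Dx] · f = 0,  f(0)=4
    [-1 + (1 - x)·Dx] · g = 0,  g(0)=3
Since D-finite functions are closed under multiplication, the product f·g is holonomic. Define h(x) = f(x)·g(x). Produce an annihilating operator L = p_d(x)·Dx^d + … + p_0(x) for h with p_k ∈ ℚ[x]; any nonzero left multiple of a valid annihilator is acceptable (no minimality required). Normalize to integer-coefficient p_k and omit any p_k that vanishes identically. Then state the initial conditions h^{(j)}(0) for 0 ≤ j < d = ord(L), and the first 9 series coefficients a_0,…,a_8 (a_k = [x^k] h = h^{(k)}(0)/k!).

L = (4 - 3·x) + (-1 + x)·Dx  (order 1).
h: a_k = 12, 48, 102, 156, 393/2, 1104/5, 4659/20, 16671/70, 268923/1120, …
ICs: h(0) = 12.

f: a_k = 4, 12, 18, 18, 27/2, 81/10, 81/20, 243/140, 729/1120, …
g: a_k = 3, 3, 3, 3, 3, 3, 3, 3, 3, …
Product ⇒ symmetric product L₀, ord ≤ 1.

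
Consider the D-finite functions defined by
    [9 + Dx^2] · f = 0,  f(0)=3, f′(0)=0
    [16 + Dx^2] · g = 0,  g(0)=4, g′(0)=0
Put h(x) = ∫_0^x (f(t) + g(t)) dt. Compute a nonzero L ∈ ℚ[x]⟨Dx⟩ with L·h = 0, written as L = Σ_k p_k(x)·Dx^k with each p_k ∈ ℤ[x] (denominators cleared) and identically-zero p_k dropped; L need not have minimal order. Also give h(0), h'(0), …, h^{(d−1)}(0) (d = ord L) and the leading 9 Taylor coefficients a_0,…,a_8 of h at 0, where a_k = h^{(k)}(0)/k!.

f: a_k = 3, 0, -27/2, 0, 81/8, 0, -243/80, 0, 2187/4480, …
g: a_k = 4, 0, -32, 0, 128/3, 0, -1024/45, 0, 2048/315, …
Weyl lclm of L_f,L_g ⇒ L₀ (ord ≤ 4).
h=∫₀ˣh₀: take L = L₀·Dx.
L = 144·Dx + 25·Dx^3 + Dx^5  (order 5).
h: a_k = 0, 7, 0, -91/6, 0, 1267/120, 0, -2653/720, 0, …
ICs: h(0) = 0, h′(0) = 7, h′′(0) = 0, h′′′(0) = -91, h′′′′(0) = 0.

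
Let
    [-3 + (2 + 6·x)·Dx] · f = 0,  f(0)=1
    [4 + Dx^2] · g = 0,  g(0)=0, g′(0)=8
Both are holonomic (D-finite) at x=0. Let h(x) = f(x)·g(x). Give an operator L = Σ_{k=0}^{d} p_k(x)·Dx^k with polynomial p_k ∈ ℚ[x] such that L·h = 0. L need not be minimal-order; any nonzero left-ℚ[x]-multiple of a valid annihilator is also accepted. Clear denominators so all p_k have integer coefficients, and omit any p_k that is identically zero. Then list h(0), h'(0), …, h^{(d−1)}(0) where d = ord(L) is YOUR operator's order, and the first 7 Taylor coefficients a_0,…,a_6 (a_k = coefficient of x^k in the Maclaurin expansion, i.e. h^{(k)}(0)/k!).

f: a_k = 1, 3/2, -9/8, 27/16, -405/128, 1701/256, -15309/1024, …
g: a_k = 0, 8, 0, -16/3, 0, 16/15, 0, …
f·g: L₀ = L_f ⊗_s L_g, ord ≤ 1·2.
L = (43 + 96·x + 144·x^2) + (-12 - 36·x)·Dx + (4 + 24·x + 36·x^2)·Dx^2  (order 2).
h: a_k = 0, 8, 12, -43/3, 11/2, -4379/240, 7321/160, …
ICs: h(0) = 0, h′(0) = 8.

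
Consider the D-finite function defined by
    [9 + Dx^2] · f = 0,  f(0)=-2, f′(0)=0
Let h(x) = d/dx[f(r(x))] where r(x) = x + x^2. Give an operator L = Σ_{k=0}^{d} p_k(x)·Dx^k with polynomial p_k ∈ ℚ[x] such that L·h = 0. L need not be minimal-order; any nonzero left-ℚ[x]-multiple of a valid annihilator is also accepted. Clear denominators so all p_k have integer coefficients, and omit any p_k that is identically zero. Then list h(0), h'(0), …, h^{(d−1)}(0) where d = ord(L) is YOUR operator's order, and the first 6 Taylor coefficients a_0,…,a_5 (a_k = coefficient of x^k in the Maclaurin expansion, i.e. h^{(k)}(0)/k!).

L = (21 + 72·x + 216·x^2 + 288·x^3 + 144·x^4) + (-6 - 12·x)·Dx + (1 + 4·x + 4·x^2)·Dx^2  (order 2).
h: a_k = 0, 18, 54, 9, -135, -4617/20, …
ICs: h(0) = 0, h′(0) = 18.

f: a_k = -2, 0, 9, 0, -27/4, 0, …
f∘r: x↦r, Dx↦Dx/r' in L_f ⇒ L₀.
Derive L from L₀ (diff closure).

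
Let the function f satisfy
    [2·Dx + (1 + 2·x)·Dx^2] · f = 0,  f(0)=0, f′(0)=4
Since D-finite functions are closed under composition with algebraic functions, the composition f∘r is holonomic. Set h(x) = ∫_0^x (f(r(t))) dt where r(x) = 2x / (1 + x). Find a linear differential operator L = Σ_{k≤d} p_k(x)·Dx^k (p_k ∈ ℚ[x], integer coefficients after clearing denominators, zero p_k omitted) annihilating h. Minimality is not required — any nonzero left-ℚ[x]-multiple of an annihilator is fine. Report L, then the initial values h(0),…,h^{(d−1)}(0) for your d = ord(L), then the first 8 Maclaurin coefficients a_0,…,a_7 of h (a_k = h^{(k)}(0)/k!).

L = (6 + 10·x)·Dx^2 + (1 + 6·x + 5·x^2)·Dx^3  (order 3).
h: a_k = 0, 0, 4, -8, 62/3, -312/5, 3124/15, -744, …
ICs: h(0) = 0, h′(0) = 0, h′′(0) = 8.

f: a_k = 0, 4, -4, 16/3, -8, 64/5, -64/3, 256/7, …
f∘r: x↦r, Dx↦Dx/r' in L_f ⇒ L₀.
Integrate: L := L₀·Dx.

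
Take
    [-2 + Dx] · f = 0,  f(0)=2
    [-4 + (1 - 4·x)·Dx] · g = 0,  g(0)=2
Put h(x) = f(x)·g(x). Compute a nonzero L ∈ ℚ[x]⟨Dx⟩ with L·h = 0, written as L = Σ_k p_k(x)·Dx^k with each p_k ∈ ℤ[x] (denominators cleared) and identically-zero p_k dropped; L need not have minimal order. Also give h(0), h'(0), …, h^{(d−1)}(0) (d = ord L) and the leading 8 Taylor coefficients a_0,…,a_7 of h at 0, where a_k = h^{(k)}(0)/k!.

f: a_k = 2, 4, 4, 8/3, 4/3, 8/15, 8/45, 16/315, …
g: a_k = 2, 8, 32, 128, 512, 2048, 8192, 32768, …
Sym-product of L_f,L_g gives L₀ (≤ ord 1).
L = (6 - 8·x) + (-1 + 4·x)·Dx  (order 1).
h: a_k = 4, 24, 104, 1264/3, 1688, 101296/15, 1215568/45, 11345312/105, …
ICs: h(0) = 4.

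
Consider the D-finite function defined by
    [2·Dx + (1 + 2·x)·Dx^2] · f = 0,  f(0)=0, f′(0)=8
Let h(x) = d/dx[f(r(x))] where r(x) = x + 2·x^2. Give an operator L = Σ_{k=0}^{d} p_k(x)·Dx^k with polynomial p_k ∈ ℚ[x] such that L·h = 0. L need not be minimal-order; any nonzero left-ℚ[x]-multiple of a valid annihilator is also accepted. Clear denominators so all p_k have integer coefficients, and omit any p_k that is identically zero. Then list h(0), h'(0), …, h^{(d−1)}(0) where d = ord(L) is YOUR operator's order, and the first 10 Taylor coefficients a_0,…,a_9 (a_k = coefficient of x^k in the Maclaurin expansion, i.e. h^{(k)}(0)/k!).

f: a_k = 0, 8, -8, 32/3, -16, 128/5, -128/3, 512/7, -128, 2048/9, …
L₀ from L_f via x↦r, Dx↦r'^{-1}Dx.
Derive L from L₀ (diff closure).
L = (-2 + 8·x + 16·x^2) + (1 + 6·x + 12·x^2 + 16·x^3)·Dx  (order 1).
h: a_k = 8, 16, -64, 64, 128, -512, 512, 1024, -4096, 4096, …
ICs: h(0) = 8.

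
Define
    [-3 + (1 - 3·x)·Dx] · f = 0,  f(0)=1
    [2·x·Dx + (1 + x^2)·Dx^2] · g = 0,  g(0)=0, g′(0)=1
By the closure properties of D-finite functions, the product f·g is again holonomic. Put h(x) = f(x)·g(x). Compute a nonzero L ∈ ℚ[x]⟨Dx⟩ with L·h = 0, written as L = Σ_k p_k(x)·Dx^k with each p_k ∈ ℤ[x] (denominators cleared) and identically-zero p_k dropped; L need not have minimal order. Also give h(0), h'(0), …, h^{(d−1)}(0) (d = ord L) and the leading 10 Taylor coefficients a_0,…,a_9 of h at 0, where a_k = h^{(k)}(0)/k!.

f: a_k = 1, 3, 9, 27, 81, 243, 729, 2187, 6561, 19683, …
g: a_k = 0, 1, 0, -1/3, 0, 1/5, 0, -1/7, 0, 1/9, …
f·g: L₀ = L_f ⊗_s L_g, ord ≤ 1·2.
L = 6·x + (6 - 2·x + 12·x^2)·Dx + (-1 + 3·x - x^2 + 3·x^3)·Dx^2  (order 2).
h: a_k = 0, 1, 3, 26/3, 26, 391/5, 1173/5, 24628/35, 73884/35, 1994903/315, …
ICs: h(0) = 0, h′(0) = 1.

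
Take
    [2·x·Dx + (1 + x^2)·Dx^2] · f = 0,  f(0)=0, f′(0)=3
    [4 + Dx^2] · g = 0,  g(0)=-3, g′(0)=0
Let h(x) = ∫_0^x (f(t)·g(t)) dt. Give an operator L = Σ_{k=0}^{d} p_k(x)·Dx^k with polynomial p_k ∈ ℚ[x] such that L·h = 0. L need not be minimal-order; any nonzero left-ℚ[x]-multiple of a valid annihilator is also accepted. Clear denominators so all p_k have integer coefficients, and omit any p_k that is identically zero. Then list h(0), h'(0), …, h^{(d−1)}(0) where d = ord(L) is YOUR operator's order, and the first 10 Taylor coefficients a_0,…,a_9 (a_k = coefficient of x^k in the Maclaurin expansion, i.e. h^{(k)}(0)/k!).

L = (160 + 464·x^2 + 464·x^4 + 256·x^6 + 64·x^8)·Dx + (96·x + 224·x^3 + 192·x^5 + 64·x^7)·Dx^2 + (60 + 188·x^2 + 216·x^4 + 128·x^6 + 32·x^8)·Dx^3 + (24·x + 56·x^3 + 48·x^5 + 16·x^7)·Dx^4 + (5 + 18·x^2 + 25·x^4 + 16·x^6 + 4·x^8)·Dx^5  (order 5).
h: a_k = 0, 0, -9/2, 0, 21/4, 0, -23/10, 0, 269/280, 0, …
ICs: h(0) = 0, h′(0) = 0, h′′(0) = -9, h′′′(0) = 0, h′′′′(0) = 126.

f: a_k = 0, 3, 0, -1, 0, 3/5, 0, -3/7, 0, 1/3, …
g: a_k = -3, 0, 6, 0, -2, 0, 4/15, 0, -2/105, 0, …
f·g: L₀ = L_f ⊗_s L_g, ord ≤ 2·2.
∫: right-multiply L₀ by Dx.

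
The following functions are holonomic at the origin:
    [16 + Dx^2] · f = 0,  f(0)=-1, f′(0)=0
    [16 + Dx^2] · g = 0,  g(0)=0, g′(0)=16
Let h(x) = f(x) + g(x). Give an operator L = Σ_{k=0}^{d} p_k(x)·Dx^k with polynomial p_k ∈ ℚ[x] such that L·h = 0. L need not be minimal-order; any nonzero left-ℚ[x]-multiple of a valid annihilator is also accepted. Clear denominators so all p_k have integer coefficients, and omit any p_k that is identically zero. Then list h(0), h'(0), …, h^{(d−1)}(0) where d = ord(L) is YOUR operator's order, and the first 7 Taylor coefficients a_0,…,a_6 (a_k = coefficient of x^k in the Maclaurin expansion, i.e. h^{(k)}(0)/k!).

L = 16 + Dx^2  (order 2).
h: a_k = -1, 16, 8, -128/3, -32/3, 512/15, 256/45, …
ICs: h(0) = -1, h′(0) = 16.

f: a_k = -1, 0, 8, 0, -32/3, 0, 256/45, …
g: a_k = 0, 16, 0, -128/3, 0, 512/15, 0, …
Sum ⇒ L₀ = lclm(L_f,L_g) in ℚ(x)⟨Dx⟩.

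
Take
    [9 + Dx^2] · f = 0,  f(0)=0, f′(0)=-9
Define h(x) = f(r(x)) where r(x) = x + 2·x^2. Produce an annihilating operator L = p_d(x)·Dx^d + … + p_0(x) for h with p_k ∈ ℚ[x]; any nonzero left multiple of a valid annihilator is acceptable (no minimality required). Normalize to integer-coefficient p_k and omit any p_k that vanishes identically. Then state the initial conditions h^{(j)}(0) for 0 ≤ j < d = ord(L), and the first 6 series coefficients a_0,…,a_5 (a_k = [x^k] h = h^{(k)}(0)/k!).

f: a_k = 0, -9, 0, 27/2, 0, -243/40, …
h₀=f(r): pull back L_f along r ⇒ L₀.
L = (9 + 108·x + 432·x^2 + 576·x^3) - 4·Dx + (1 + 4·x)·Dx^2  (order 2).
h: a_k = 0, -9, -18, 27/2, 81, 6237/40, …
ICs: h(0) = 0, h′(0) = -9.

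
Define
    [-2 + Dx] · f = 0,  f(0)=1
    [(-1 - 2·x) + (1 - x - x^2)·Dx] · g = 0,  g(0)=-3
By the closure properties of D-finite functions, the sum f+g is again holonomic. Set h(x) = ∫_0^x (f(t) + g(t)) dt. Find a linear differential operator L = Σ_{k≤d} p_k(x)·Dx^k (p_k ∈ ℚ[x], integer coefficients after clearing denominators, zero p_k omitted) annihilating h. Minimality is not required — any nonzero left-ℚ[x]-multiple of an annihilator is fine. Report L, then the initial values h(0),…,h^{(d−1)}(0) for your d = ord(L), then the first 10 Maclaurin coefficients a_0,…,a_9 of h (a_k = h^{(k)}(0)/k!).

f: a_k = 1, 2, 2, 4/3, 2/3, 4/15, 4/45, 8/315, 2/315, 4/2835, …
g: a_k = -3, -3, -6, -9, -15, -24, -39, -63, -102, -165, …
Weyl lclm of L_f,L_g ⇒ L₀ (ord ≤ 2).
h=∫₀ˣh₀: take L = L₀·Dx.
L = (4 + 8·x + 24·x^2 + 8·x^3)·Dx + (-14·x - 10·x^2 + 8·x^3 + 4·x^4)·Dx^2 + (-1 + 5·x - x^2 - 6·x^3 - 2·x^4)·Dx^3  (order 3).
h: a_k = 0, -2, -1/2, -4/3, -23/12, -43/15, -178/45, -1751/315, -19837/2520, -32128/2835, …
ICs: h(0) = 0, h′(0) = -2, h′′(0) = -1.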